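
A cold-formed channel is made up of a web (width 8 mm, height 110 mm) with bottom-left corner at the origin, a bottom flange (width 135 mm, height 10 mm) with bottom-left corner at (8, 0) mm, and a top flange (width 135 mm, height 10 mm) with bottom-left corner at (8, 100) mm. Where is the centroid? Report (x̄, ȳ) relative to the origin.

x̄ = 57.92 mm, ȳ = 55.00 mm

web: A = 8 × 110 = 880.00, centroid at (4.00, 55.00).
bottom flange: A = 135 × 10 = 1350.00, centroid at (75.50, 5.00).
top flange: A = 135 × 10 = 1350.00, centroid at (75.50, 105.00).
ΣA = 3580.00 mm²
ΣAx̄ = (880.00)(4.00) + (1350.00)(75.50) + (1350.00)(75.50) = 207370.00 mm³
ΣAȳ = (880.00)(55.00) + (1350.00)(5.00) + (1350.00)(105.00) = 196900.00 mm³
x̄ = 207370.00 / 3580.00 = 57.92 mm
ȳ = 196900.00 / 3580.00 = 55.00 mm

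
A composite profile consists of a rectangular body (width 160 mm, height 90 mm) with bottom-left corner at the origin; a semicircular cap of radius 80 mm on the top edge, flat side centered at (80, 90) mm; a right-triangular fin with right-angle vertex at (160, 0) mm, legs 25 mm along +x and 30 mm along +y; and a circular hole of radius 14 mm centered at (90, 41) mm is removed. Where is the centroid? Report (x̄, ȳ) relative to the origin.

x̄ = 81.11 mm, ȳ = 77.34 mm

Part | A | x̄ᵢ | ȳᵢ | A·x̄ᵢ | A·ȳᵢ
rectangular body | 14400.00 | 80.00 | 45.00 | 1152000.00 | 648000.00
semicircular top | 10053.10 | 80.00 | 123.95 | 804247.72 | 1246112.02
triangular fin | 375.00 | 168.33 | 10.00 | 63125.00 | 3750.00
hole | -615.75 | 90.00 | 41.00 | -55417.69 | -25245.84
Σ | 24212.34 |  |  | 1963955.02 | 1872616.18
x̄ = 1963955.02 / 24212.34 = 81.11 mm
ȳ = 1872616.18 / 24212.34 = 77.34 mm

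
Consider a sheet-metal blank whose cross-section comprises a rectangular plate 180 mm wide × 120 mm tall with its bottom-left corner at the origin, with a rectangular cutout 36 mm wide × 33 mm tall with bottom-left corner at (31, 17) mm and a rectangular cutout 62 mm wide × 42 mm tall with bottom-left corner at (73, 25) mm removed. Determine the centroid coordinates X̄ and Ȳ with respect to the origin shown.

X̄ = 90.69 mm, Ȳ = 63.82 mm

plate: A = 180 × 120 = 21600.00, centroid at (90.00, 60.00).
hole 1: A = −(36 × 33) = -1188.00, centroid at (49.00, 33.50).
hole 2: A = −(62 × 42) = -2604.00, centroid at (104.00, 46.00).
ΣA = 17808.00 mm²
ΣAX̄ = (21600.00)(90.00) + (-1188.00)(49.00) + (-2604.00)(104.00) = 1614972.00 mm³
ΣAȲ = (21600.00)(60.00) + (-1188.00)(33.50) + (-2604.00)(46.00) = 1136418.00 mm³
X̄ = 1614972.00 / 17808.00 = 90.69 mm
Ȳ = 1136418.00 / 17808.00 = 63.82 mm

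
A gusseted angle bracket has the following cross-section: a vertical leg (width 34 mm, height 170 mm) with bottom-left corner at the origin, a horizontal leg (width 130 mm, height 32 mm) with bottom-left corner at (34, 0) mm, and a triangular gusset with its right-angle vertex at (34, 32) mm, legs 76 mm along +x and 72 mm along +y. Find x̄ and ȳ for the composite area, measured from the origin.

x̄ = 53.05 mm, ȳ = 56.10 mm

vertical leg: A = 34 × 170 = 5780.00, centroid at (17.00, 85.00).
horizontal leg: A = 130 × 32 = 4160.00, centroid at (99.00, 16.00).
gusset: A = ½·76·72 = 2736.00, centroid at (59.33, 56.00).
ΣA = 12676.00 mm², ΣAx̄ = 672436.00 mm³, ΣAȳ = 711076.00 mm³.
x̄ = 672436.00/12676.00 = 53.05 mm; ȳ = 711076.00/12676.00 = 56.10 mm.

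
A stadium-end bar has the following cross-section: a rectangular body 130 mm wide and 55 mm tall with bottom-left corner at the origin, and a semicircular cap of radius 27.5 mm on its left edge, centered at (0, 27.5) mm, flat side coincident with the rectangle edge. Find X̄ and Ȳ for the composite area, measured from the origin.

rectangular body: A = 130 × 55 = 7150.00, centroid at (65.00, 27.50).
semicircular end: A = ½π·27.5² = 1187.91, centroid at (-11.67, 27.50).
ΣA = 8337.91 mm², ΣAX̄ = 450885.42 mm³, ΣAȲ = 229292.65 mm³.
X̄ = 450885.42/8337.91 = 54.08 mm; Ȳ = 229292.65/8337.91 = 27.50 mm.

X̄ = 54.08 mm, Ȳ = 27.50 mm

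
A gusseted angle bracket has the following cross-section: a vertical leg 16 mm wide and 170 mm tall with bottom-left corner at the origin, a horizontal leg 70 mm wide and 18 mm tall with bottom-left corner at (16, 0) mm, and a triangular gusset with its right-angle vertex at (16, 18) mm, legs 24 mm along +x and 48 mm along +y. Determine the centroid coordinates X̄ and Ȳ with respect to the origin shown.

X̄ = 21.91 mm, Ȳ = 57.53 mm

vertical leg: A = 16 × 170 = 2720.00, centroid at (8.00, 85.00).
horizontal leg: A = 70 × 18 = 1260.00, centroid at (51.00, 9.00).
gusset: A = ½·24·48 = 576.00, centroid at (24.00, 34.00).
ΣA = 4556.00 mm², ΣAX̄ = 99844.00 mm³, ΣAȲ = 262124.00 mm³.
X̄ = 99844.00/4556.00 = 21.91 mm; Ȳ = 262124.00/4556.00 = 57.53 mm.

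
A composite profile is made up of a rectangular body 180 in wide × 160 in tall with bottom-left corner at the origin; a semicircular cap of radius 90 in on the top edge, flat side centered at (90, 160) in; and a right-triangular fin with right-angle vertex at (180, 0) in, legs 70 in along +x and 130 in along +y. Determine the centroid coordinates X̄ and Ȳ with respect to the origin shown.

X̄ = 101.19 in, Ȳ = 109.02 in

rectangular body: A = 180 × 160 = 28800.00, centroid at (90.00, 80.00).
semicircular top: A = ½π·90² = 12723.45, centroid at (90.00, 198.20).
triangular fin: A = ½·70·130 = 4550.00, centroid at (203.33, 43.33).
ΣA = 46073.45 in², ΣAX̄ = 4662277.19 in³, ΣAȲ = 5022918.71 in³.
X̄ = 4662277.19/46073.45 = 101.19 in; Ȳ = 5022918.71/46073.45 = 109.02 in.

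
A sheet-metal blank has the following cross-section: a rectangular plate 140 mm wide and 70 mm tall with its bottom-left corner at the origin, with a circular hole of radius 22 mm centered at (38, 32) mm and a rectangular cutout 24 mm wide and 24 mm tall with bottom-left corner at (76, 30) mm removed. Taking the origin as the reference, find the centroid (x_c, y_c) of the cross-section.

x_c = 74.97 mm, y_c = 35.07 mm

plate: A = 140 × 70 = 9800.00, centroid at (70.00, 35.00).
hole 1: A = −π·22² = -1520.53, centroid at (38.00, 32.00).
hole 2: A = −(24 × 24) = -576.00, centroid at (88.00, 42.00).
ΣA = 7703.47 mm²
ΣAx_c = (9800.00)(70.00) + (-1520.53)(38.00) + (-576.00)(88.00) = 577531.83 mm³
ΣAy_c = (9800.00)(35.00) + (-1520.53)(32.00) + (-576.00)(42.00) = 270151.01 mm³
x_c = 577531.83 / 7703.47 = 74.97 mm
y_c = 270151.01 / 7703.47 = 35.07 mm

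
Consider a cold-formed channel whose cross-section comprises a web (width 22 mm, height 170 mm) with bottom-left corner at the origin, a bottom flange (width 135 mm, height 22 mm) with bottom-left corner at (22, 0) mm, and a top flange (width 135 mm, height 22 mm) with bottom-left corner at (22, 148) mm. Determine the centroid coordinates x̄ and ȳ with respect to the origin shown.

web: A = 22 × 170 = 3740.00, centroid at (11.00, 85.00).
bottom flange: A = 135 × 22 = 2970.00, centroid at (89.50, 11.00).
top flange: A = 135 × 22 = 2970.00, centroid at (89.50, 159.00).
ΣA = 9680.00 mm², ΣAx̄ = 572770.00 mm³, ΣAȳ = 822800.00 mm³.
x̄ = 572770.00/9680.00 = 59.17 mm; ȳ = 822800.00/9680.00 = 85.00 mm.

x̄ = 59.17 mm, ȳ = 85.00 mm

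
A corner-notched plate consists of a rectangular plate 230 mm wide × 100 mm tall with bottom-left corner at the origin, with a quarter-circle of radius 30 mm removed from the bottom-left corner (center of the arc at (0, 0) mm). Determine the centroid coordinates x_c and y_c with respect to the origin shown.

plate: A = 230 × 100 = 23000.00, centroid at (115.00, 50.00).
removed quarter-circle: A = −¼π·30² = -706.86, centroid at (12.73, 12.73).
ΣA = 22293.14 mm²
ΣAx_c = (23000.00)(115.00) + (-706.86)(12.73) = 2636000.00 mm³
ΣAy_c = (23000.00)(50.00) + (-706.86)(12.73) = 1141000.00 mm³
x_c = 2636000.00 / 22293.14 = 118.24 mm
y_c = 1141000.00 / 22293.14 = 51.18 mm

x_c = 118.24 mm, y_c = 51.18 mm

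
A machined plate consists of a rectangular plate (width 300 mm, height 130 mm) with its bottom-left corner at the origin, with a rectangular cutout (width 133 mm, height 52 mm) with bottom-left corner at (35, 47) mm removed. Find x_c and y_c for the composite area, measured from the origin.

Part | A | x̄ᵢ | ȳᵢ | A·x̄ᵢ | A·ȳᵢ
plate | 39000.00 | 150.00 | 65.00 | 5850000.00 | 2535000.00
hole | -6916.00 | 101.50 | 73.00 | -701974.00 | -504868.00
Σ | 32084.00 |  |  | 5148026.00 | 2030132.00
x_c = 5148026.00 / 32084.00 = 160.45 mm
y_c = 2030132.00 / 32084.00 = 63.28 mm

x_c = 160.45 mm, y_c = 63.28 mm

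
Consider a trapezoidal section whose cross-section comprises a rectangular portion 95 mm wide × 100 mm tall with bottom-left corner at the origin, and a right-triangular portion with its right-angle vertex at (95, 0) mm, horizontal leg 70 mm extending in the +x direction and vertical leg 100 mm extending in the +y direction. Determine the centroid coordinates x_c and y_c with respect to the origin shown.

rectangular portion: A = 95 × 100 = 9500.00, centroid at (47.50, 50.00).
triangular portion: A = ½·70·100 = 3500.00, centroid at (118.33, 33.33).
ΣA = 13000.00 mm²
ΣAx_c = (9500.00)(47.50) + (3500.00)(118.33) = 865416.67 mm³
ΣAy_c = (9500.00)(50.00) + (3500.00)(33.33) = 591666.67 mm³
x_c = 865416.67 / 13000.00 = 66.57 mm
y_c = 591666.67 / 13000.00 = 45.51 mm

x_c = 66.57 mm, y_c = 45.51 mm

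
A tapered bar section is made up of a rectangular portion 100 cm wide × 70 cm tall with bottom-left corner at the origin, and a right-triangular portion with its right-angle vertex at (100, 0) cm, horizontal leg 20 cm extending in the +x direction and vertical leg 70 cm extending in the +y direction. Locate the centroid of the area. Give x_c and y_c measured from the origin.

rectangular portion: A = 100 × 70 = 7000.00, centroid at (50.00, 35.00).
triangular portion: A = ½·20·70 = 700.00, centroid at (106.67, 23.33).
ΣA = 7700.00 cm²
ΣAx_c = (7000.00)(50.00) + (700.00)(106.67) = 424666.67 cm³
ΣAy_c = (7000.00)(35.00) + (700.00)(23.33) = 261333.33 cm³
x_c = 424666.67 / 7700.00 = 55.15 cm
y_c = 261333.33 / 7700.00 = 33.94 cm

x_c = 55.15 cm, y_c = 33.94 cm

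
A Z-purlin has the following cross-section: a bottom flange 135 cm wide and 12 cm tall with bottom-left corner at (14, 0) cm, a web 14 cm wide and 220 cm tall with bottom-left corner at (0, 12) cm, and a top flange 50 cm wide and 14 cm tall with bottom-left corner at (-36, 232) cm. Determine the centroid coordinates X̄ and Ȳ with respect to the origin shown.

Part | A | x̄ᵢ | ȳᵢ | A·x̄ᵢ | A·ȳᵢ
bottom flange | 1620.00 | 81.50 | 6.00 | 132030.00 | 9720.00
web | 3080.00 | 7.00 | 122.00 | 21560.00 | 375760.00
top flange | 700.00 | -11.00 | 239.00 | -7700.00 | 167300.00
Σ | 5400.00 |  |  | 145890.00 | 552780.00
X̄ = 145890.00 / 5400.00 = 27.02 cm
Ȳ = 552780.00 / 5400.00 = 102.37 cm

X̄ = 27.02 cm, Ȳ = 102.37 cm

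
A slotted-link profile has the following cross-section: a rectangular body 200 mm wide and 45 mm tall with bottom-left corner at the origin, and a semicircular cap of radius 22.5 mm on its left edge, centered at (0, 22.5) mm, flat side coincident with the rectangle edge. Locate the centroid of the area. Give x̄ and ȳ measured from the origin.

rectangular body: A = 200 × 45 = 9000.00, centroid at (100.00, 22.50).
semicircular end: A = ½π·22.5² = 795.22, centroid at (-9.55, 22.50).
ΣA = 9795.22 mm²
ΣAx̄ = (9000.00)(100.00) + (795.22)(-9.55) = 892406.25 mm³
ΣAȳ = (9000.00)(22.50) + (795.22)(22.50) = 220392.35 mm³
x̄ = 892406.25 / 9795.22 = 91.11 mm
ȳ = 220392.35 / 9795.22 = 22.50 mm

x̄ = 91.11 mm, ȳ = 22.50 mm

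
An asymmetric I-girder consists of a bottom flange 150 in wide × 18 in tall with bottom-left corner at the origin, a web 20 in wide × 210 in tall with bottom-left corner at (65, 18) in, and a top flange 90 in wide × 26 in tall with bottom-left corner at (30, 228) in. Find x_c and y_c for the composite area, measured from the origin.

bottom flange: A = 150 × 18 = 2700.00, centroid at (75.00, 9.00).
web: A = 20 × 210 = 4200.00, centroid at (75.00, 123.00).
top flange: A = 90 × 26 = 2340.00, centroid at (75.00, 241.00).
ΣA = 9240.00 in²
ΣAx_c = (2700.00)(75.00) + (4200.00)(75.00) + (2340.00)(75.00) = 693000.00 in³
ΣAy_c = (2700.00)(9.00) + (4200.00)(123.00) + (2340.00)(241.00) = 1104840.00 in³
x_c = 693000.00 / 9240.00 = 75.00 in
y_c = 1104840.00 / 9240.00 = 119.57 in

x_c = 75.00 in, y_c = 119.57 in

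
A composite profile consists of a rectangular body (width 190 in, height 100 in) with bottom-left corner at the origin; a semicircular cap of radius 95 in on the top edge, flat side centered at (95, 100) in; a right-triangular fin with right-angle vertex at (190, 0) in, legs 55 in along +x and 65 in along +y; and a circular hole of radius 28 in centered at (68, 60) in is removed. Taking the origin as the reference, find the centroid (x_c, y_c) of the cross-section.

Part | A | x̄ᵢ | ȳᵢ | A·x̄ᵢ | A·ȳᵢ
rectangular body | 19000.00 | 95.00 | 50.00 | 1805000.00 | 950000.00
semicircular top | 14176.44 | 95.00 | 140.32 | 1346761.50 | 1989227.02
triangular fin | 1787.50 | 208.33 | 21.67 | 372395.83 | 38729.17
hole | -2463.01 | 68.00 | 60.00 | -167484.59 | -147780.52
Σ | 32500.93 |  |  | 3356672.75 | 2830175.67
x_c = 3356672.75 / 32500.93 = 103.28 in
y_c = 2830175.67 / 32500.93 = 87.08 in

x_c = 103.28 in, y_c = 87.08 in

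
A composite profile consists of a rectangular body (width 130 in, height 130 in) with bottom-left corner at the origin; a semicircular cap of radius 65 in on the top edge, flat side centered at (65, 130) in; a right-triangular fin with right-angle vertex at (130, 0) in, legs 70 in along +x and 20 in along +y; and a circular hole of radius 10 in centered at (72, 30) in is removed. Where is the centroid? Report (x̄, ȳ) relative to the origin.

rectangular body: A = 130 × 130 = 16900.00, centroid at (65.00, 65.00).
semicircular top: A = ½π·65² = 6636.61, centroid at (65.00, 157.59).
triangular fin: A = ½·70·20 = 700.00, centroid at (153.33, 6.67).
hole: A = −π·10² = -314.16, centroid at (72.00, 30.00).
ΣA = 23922.46 in²
ΣAx̄ = (16900.00)(65.00) + (6636.61)(65.00) + (700.00)(153.33) + (-314.16)(72.00) = 1614593.81 in³
ΣAȳ = (16900.00)(65.00) + (6636.61)(157.59) + (700.00)(6.67) + (-314.16)(30.00) = 2139585.10 in³
x̄ = 1614593.81 / 23922.46 = 67.49 in
ȳ = 2139585.10 / 23922.46 = 89.44 in

x̄ = 67.49 in, ȳ = 89.44 in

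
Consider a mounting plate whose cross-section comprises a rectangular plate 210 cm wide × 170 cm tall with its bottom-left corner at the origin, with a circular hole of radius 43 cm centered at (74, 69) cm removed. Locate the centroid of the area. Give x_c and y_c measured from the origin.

plate: A = 210 × 170 = 35700.00, centroid at (105.00, 85.00).
hole: A = −π·43² = -5808.80, centroid at (74.00, 69.00).
ΣA = 29891.20 cm²
ΣAx_c = (35700.00)(105.00) + (-5808.80)(74.00) = 3318648.44 cm³
ΣAy_c = (35700.00)(85.00) + (-5808.80)(69.00) = 2633692.47 cm³
x_c = 3318648.44 / 29891.20 = 111.02 cm
y_c = 2633692.47 / 29891.20 = 88.11 cm

x_c = 111.02 cm, y_c = 88.11 cm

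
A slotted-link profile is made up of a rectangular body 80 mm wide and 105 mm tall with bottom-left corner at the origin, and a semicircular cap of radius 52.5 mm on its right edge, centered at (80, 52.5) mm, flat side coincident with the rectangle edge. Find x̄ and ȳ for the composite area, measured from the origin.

rectangular body: A = 80 × 105 = 8400.00, centroid at (40.00, 52.50).
semicircular end: A = ½π·52.5² = 4329.51, centroid at (102.28, 52.50).
ΣA = 12729.51 mm², ΣAx̄ = 778829.34 mm³, ΣAȳ = 668299.14 mm³.
x̄ = 778829.34/12729.51 = 61.18 mm; ȳ = 668299.14/12729.51 = 52.50 mm.

x̄ = 61.18 mm, ȳ = 52.50 mm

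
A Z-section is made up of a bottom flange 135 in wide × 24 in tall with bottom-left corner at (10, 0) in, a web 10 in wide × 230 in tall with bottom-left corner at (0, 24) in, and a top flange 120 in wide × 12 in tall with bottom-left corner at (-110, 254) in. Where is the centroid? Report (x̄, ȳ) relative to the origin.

x̄ = 27.31 in, ȳ = 105.01 in

Part | A | x̄ᵢ | ȳᵢ | A·x̄ᵢ | A·ȳᵢ
bottom flange | 3240.00 | 77.50 | 12.00 | 251100.00 | 38880.00
web | 2300.00 | 5.00 | 139.00 | 11500.00 | 319700.00
top flange | 1440.00 | -50.00 | 260.00 | -72000.00 | 374400.00
Σ | 6980.00 |  |  | 190600.00 | 732980.00
x̄ = 190600.00 / 6980.00 = 27.31 in
ȳ = 732980.00 / 6980.00 = 105.01 in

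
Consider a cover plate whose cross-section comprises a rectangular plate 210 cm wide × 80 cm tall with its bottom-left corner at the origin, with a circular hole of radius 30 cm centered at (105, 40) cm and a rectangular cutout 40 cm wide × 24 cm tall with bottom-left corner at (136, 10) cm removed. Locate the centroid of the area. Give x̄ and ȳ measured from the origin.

Part | A | x̄ᵢ | ȳᵢ | A·x̄ᵢ | A·ȳᵢ
plate | 16800.00 | 105.00 | 40.00 | 1764000.00 | 672000.00
hole 1 | -2827.43 | 105.00 | 40.00 | -296880.51 | -113097.34
hole 2 | -960.00 | 156.00 | 22.00 | -149760.00 | -21120.00
Σ | 13012.57 |  |  | 1317359.49 | 537782.66
x̄ = 1317359.49 / 13012.57 = 101.24 cm
ȳ = 537782.66 / 13012.57 = 41.33 cm

x̄ = 101.24 cm, ȳ = 41.33 cm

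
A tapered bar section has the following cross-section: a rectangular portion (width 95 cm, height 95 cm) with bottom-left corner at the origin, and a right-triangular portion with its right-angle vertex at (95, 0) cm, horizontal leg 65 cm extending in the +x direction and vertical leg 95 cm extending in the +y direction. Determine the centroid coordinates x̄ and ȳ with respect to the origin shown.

Part | A | x̄ᵢ | ȳᵢ | A·x̄ᵢ | A·ȳᵢ
rectangular portion | 9025.00 | 47.50 | 47.50 | 428687.50 | 428687.50
triangular portion | 3087.50 | 116.67 | 31.67 | 360208.33 | 97770.83
Σ | 12112.50 |  |  | 788895.83 | 526458.33
x̄ = 788895.83 / 12112.50 = 65.13 cm
ȳ = 526458.33 / 12112.50 = 43.46 cm

x̄ = 65.13 cm, ȳ = 43.46 cm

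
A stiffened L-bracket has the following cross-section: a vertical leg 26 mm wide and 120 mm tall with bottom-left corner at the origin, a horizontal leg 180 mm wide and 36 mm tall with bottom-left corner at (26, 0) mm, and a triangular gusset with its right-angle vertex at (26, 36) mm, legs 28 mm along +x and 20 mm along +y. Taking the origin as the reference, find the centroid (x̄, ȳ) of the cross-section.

Part | A | x̄ᵢ | ȳᵢ | A·x̄ᵢ | A·ȳᵢ
vertical leg | 3120.00 | 13.00 | 60.00 | 40560.00 | 187200.00
horizontal leg | 6480.00 | 116.00 | 18.00 | 751680.00 | 116640.00
gusset | 280.00 | 35.33 | 42.67 | 9893.33 | 11946.67
Σ | 9880.00 |  |  | 802133.33 | 315786.67
x̄ = 802133.33 / 9880.00 = 81.19 mm
ȳ = 315786.67 / 9880.00 = 31.96 mm

x̄ = 81.19 mm, ȳ = 31.96 mm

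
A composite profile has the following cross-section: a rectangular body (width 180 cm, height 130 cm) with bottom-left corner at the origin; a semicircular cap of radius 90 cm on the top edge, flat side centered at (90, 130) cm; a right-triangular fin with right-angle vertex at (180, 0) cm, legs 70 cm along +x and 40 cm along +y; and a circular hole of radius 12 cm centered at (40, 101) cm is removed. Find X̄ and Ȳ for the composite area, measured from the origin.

rectangular body: A = 180 × 130 = 23400.00, centroid at (90.00, 65.00).
semicircular top: A = ½π·90² = 12723.45, centroid at (90.00, 168.20).
triangular fin: A = ½·70·40 = 1400.00, centroid at (203.33, 13.33).
hole: A = −π·12² = -452.39, centroid at (40.00, 101.00).
ΣA = 37071.06 cm², ΣAX̄ = 3517681.62 cm³, ΣAȲ = 3634023.88 cm³.
X̄ = 3517681.62/37071.06 = 94.89 cm; Ȳ = 3634023.88/37071.06 = 98.03 cm.

X̄ = 94.89 cm, Ȳ = 98.03 cm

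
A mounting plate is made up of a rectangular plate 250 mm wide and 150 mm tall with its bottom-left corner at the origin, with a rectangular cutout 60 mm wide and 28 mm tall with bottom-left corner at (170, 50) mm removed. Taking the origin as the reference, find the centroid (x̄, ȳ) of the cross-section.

x̄ = 121.48 mm, ȳ = 75.52 mm

Part | A | x̄ᵢ | ȳᵢ | A·x̄ᵢ | A·ȳᵢ
plate | 37500.00 | 125.00 | 75.00 | 4687500.00 | 2812500.00
hole | -1680.00 | 200.00 | 64.00 | -336000.00 | -107520.00
Σ | 35820.00 |  |  | 4351500.00 | 2704980.00
x̄ = 4351500.00 / 35820.00 = 121.48 mm
ȳ = 2704980.00 / 35820.00 = 75.52 mm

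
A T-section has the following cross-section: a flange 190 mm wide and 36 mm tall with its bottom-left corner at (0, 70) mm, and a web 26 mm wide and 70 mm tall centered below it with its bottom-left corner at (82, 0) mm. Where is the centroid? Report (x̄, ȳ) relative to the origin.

Part | A | x̄ᵢ | ȳᵢ | A·x̄ᵢ | A·ȳᵢ
web | 1820.00 | 95.00 | 35.00 | 172900.00 | 63700.00
flange | 6840.00 | 95.00 | 88.00 | 649800.00 | 601920.00
Σ | 8660.00 |  |  | 822700.00 | 665620.00
x̄ = 822700.00 / 8660.00 = 95.00 mm
ȳ = 665620.00 / 8660.00 = 76.86 mm

x̄ = 95.00 mm, ȳ = 76.86 mm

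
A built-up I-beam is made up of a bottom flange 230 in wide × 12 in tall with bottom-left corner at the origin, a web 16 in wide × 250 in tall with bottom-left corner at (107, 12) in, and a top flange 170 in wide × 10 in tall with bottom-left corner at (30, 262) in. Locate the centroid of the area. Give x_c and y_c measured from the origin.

bottom flange: A = 230 × 12 = 2760.00, centroid at (115.00, 6.00).
web: A = 16 × 250 = 4000.00, centroid at (115.00, 137.00).
top flange: A = 170 × 10 = 1700.00, centroid at (115.00, 267.00).
ΣA = 8460.00 in²
ΣAx_c = (2760.00)(115.00) + (4000.00)(115.00) + (1700.00)(115.00) = 972900.00 in³
ΣAy_c = (2760.00)(6.00) + (4000.00)(137.00) + (1700.00)(267.00) = 1018460.00 in³
x_c = 972900.00 / 8460.00 = 115.00 in
y_c = 1018460.00 / 8460.00 = 120.39 in

x_c = 115.00 in, y_c = 120.39 in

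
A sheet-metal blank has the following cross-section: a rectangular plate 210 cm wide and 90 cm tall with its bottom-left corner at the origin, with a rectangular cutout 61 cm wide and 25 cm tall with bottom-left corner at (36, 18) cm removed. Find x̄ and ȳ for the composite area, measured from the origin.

plate: A = 210 × 90 = 18900.00, centroid at (105.00, 45.00).
hole: A = −(61 × 25) = -1525.00, centroid at (66.50, 30.50).
ΣA = 17375.00 cm², ΣAx̄ = 1883087.50 cm³, ΣAȳ = 803987.50 cm³.
x̄ = 1883087.50/17375.00 = 108.38 cm; ȳ = 803987.50/17375.00 = 46.27 cm.

x̄ = 108.38 cm, ȳ = 46.27 cm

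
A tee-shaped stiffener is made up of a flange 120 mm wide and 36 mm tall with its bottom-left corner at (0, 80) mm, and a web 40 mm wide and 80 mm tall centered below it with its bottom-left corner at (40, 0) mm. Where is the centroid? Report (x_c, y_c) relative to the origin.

x_c = 60.00 mm, y_c = 73.32 mm

web: A = 40 × 80 = 3200.00, centroid at (60.00, 40.00).
flange: A = 120 × 36 = 4320.00, centroid at (60.00, 98.00).
ΣA = 7520.00 mm²
ΣAx_c = (3200.00)(60.00) + (4320.00)(60.00) = 451200.00 mm³
ΣAy_c = (3200.00)(40.00) + (4320.00)(98.00) = 551360.00 mm³
x_c = 451200.00 / 7520.00 = 60.00 mm
y_c = 551360.00 / 7520.00 = 73.32 mm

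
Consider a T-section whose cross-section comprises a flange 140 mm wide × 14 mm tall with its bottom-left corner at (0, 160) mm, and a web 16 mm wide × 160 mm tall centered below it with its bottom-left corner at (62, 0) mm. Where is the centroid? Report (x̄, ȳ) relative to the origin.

Part | A | x̄ᵢ | ȳᵢ | A·x̄ᵢ | A·ȳᵢ
web | 2560.00 | 70.00 | 80.00 | 179200.00 | 204800.00
flange | 1960.00 | 70.00 | 167.00 | 137200.00 | 327320.00
Σ | 4520.00 |  |  | 316400.00 | 532120.00
x̄ = 316400.00 / 4520.00 = 70.00 mm
ȳ = 532120.00 / 4520.00 = 117.73 mm

x̄ = 70.00 mm, ȳ = 117.73 mm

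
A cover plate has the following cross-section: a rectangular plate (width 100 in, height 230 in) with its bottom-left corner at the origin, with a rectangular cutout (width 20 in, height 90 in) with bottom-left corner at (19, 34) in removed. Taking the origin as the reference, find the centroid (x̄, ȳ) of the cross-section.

x̄ = 51.78 in, ȳ = 118.06 in

Part | A | x̄ᵢ | ȳᵢ | A·x̄ᵢ | A·ȳᵢ
plate | 23000.00 | 50.00 | 115.00 | 1150000.00 | 2645000.00
hole | -1800.00 | 29.00 | 79.00 | -52200.00 | -142200.00
Σ | 21200.00 |  |  | 1097800.00 | 2502800.00
x̄ = 1097800.00 / 21200.00 = 51.78 in
ȳ = 2502800.00 / 21200.00 = 118.06 in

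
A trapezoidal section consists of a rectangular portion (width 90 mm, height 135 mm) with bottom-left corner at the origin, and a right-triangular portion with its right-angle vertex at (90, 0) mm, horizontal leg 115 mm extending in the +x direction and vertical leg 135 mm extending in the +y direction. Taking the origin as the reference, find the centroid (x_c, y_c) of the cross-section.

Part | A | x̄ᵢ | ȳᵢ | A·x̄ᵢ | A·ȳᵢ
rectangular portion | 12150.00 | 45.00 | 67.50 | 546750.00 | 820125.00
triangular portion | 7762.50 | 128.33 | 45.00 | 996187.50 | 349312.50
Σ | 19912.50 |  |  | 1542937.50 | 1169437.50
x_c = 1542937.50 / 19912.50 = 77.49 mm
y_c = 1169437.50 / 19912.50 = 58.73 mm

x_c = 77.49 mm, y_c = 58.73 mm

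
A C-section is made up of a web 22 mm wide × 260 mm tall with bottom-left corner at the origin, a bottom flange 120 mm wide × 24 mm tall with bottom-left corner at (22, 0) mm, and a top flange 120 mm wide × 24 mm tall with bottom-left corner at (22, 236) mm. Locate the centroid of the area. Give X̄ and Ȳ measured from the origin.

web: A = 22 × 260 = 5720.00, centroid at (11.00, 130.00).
bottom flange: A = 120 × 24 = 2880.00, centroid at (82.00, 12.00).
top flange: A = 120 × 24 = 2880.00, centroid at (82.00, 248.00).
ΣA = 11480.00 mm²
ΣAX̄ = (5720.00)(11.00) + (2880.00)(82.00) + (2880.00)(82.00) = 535240.00 mm³
ΣAȲ = (5720.00)(130.00) + (2880.00)(12.00) + (2880.00)(248.00) = 1492400.00 mm³
X̄ = 535240.00 / 11480.00 = 46.62 mm
Ȳ = 1492400.00 / 11480.00 = 130.00 mm

X̄ = 46.62 mm, Ȳ = 130.00 mm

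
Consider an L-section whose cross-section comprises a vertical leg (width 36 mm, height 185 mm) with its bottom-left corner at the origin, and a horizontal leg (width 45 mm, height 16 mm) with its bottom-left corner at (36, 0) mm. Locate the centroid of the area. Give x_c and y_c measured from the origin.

x_c = 21.95 mm, y_c = 84.26 mm

vertical leg: A = 36 × 185 = 6660.00, centroid at (18.00, 92.50).
horizontal leg: A = 45 × 16 = 720.00, centroid at (58.50, 8.00).
ΣA = 7380.00 mm²
ΣAx_c = (6660.00)(18.00) + (720.00)(58.50) = 162000.00 mm³
ΣAy_c = (6660.00)(92.50) + (720.00)(8.00) = 621810.00 mm³
x_c = 162000.00 / 7380.00 = 21.95 mm
y_c = 621810.00 / 7380.00 = 84.26 mm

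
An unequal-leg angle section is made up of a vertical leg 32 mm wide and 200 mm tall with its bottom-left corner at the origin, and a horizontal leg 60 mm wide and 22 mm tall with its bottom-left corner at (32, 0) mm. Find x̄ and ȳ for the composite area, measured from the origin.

x̄ = 23.87 mm, ȳ = 84.78 mm

vertical leg: A = 32 × 200 = 6400.00, centroid at (16.00, 100.00).
horizontal leg: A = 60 × 22 = 1320.00, centroid at (62.00, 11.00).
ΣA = 7720.00 mm², ΣAx̄ = 184240.00 mm³, ΣAȳ = 654520.00 mm³.
x̄ = 184240.00/7720.00 = 23.87 mm; ȳ = 654520.00/7720.00 = 84.78 mm.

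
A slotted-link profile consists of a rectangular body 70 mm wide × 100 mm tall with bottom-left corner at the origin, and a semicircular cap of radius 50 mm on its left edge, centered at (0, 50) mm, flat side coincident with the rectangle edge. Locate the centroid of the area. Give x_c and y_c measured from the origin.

x_c = 14.80 mm, y_c = 50.00 mm

rectangular body: A = 70 × 100 = 7000.00, centroid at (35.00, 50.00).
semicircular end: A = ½π·50² = 3926.99, centroid at (-21.22, 50.00).
ΣA = 10926.99 mm², ΣAx_c = 161666.67 mm³, ΣAy_c = 546349.54 mm³.
x_c = 161666.67/10926.99 = 14.80 mm; y_c = 546349.54/10926.99 = 50.00 mm.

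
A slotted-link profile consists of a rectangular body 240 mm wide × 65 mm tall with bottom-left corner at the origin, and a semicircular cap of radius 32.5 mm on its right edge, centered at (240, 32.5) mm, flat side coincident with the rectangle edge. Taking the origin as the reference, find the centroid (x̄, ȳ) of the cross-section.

x̄ = 132.86 mm, ȳ = 32.50 mm

rectangular body: A = 240 × 65 = 15600.00, centroid at (120.00, 32.50).
semicircular end: A = ½π·32.5² = 1659.15, centroid at (253.79, 32.50).
ΣA = 17259.15 mm²
ΣAx̄ = (15600.00)(120.00) + (1659.15)(253.79) = 2293082.29 mm³
ΣAȳ = (15600.00)(32.50) + (1659.15)(32.50) = 560922.49 mm³
x̄ = 2293082.29 / 17259.15 = 132.86 mm
ȳ = 560922.49 / 17259.15 = 32.50 mm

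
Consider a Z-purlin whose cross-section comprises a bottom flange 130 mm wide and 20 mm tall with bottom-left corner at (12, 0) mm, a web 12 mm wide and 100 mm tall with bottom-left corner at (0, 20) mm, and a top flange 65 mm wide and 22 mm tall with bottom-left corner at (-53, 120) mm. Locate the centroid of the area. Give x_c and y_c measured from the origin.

Part | A | x̄ᵢ | ȳᵢ | A·x̄ᵢ | A·ȳᵢ
bottom flange | 2600.00 | 77.00 | 10.00 | 200200.00 | 26000.00
web | 1200.00 | 6.00 | 70.00 | 7200.00 | 84000.00
top flange | 1430.00 | -20.50 | 131.00 | -29315.00 | 187330.00
Σ | 5230.00 |  |  | 178085.00 | 297330.00
x_c = 178085.00 / 5230.00 = 34.05 mm
y_c = 297330.00 / 5230.00 = 56.85 mm

x_c = 34.05 mm, y_c = 56.85 mm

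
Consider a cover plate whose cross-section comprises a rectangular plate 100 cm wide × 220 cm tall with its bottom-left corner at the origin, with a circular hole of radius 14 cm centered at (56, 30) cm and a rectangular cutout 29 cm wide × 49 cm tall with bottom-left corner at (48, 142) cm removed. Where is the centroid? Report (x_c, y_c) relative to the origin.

Part | A | x̄ᵢ | ȳᵢ | A·x̄ᵢ | A·ȳᵢ
plate | 22000.00 | 50.00 | 110.00 | 1100000.00 | 2420000.00
hole 1 | -615.75 | 56.00 | 30.00 | -34482.12 | -18472.56
hole 2 | -1421.00 | 62.50 | 166.50 | -88812.50 | -236596.50
Σ | 19963.25 |  |  | 976705.38 | 2164930.94
x_c = 976705.38 / 19963.25 = 48.93 cm
y_c = 2164930.94 / 19963.25 = 108.45 cm

x_c = 48.93 cm, y_c = 108.45 cm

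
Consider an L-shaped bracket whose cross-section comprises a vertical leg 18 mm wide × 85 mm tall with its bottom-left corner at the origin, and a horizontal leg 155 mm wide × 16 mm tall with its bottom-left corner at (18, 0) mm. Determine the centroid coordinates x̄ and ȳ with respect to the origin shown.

x̄ = 62.50 mm, ȳ = 21.16 mm

vertical leg: A = 18 × 85 = 1530.00, centroid at (9.00, 42.50).
horizontal leg: A = 155 × 16 = 2480.00, centroid at (95.50, 8.00).
ΣA = 4010.00 mm²
ΣAx̄ = (1530.00)(9.00) + (2480.00)(95.50) = 250610.00 mm³
ΣAȳ = (1530.00)(42.50) + (2480.00)(8.00) = 84865.00 mm³
x̄ = 250610.00 / 4010.00 = 62.50 mm
ȳ = 84865.00 / 4010.00 = 21.16 mm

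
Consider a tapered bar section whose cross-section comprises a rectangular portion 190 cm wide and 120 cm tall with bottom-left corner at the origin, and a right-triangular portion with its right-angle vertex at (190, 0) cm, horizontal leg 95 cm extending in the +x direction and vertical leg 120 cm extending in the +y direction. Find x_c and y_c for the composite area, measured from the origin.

rectangular portion: A = 190 × 120 = 22800.00, centroid at (95.00, 60.00).
triangular portion: A = ½·95·120 = 5700.00, centroid at (221.67, 40.00).
ΣA = 28500.00 cm², ΣAx_c = 3429500.00 cm³, ΣAy_c = 1596000.00 cm³.
x_c = 3429500.00/28500.00 = 120.33 cm; y_c = 1596000.00/28500.00 = 56.00 cm.

x_c = 120.33 cm, y_c = 56.00 cm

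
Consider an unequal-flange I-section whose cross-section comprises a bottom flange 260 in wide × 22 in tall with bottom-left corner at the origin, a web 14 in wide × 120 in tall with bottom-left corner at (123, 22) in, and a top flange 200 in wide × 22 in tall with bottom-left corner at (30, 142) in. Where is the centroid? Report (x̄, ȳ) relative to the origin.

x̄ = 130.00 in, ȳ = 74.06 in

Part | A | x̄ᵢ | ȳᵢ | A·x̄ᵢ | A·ȳᵢ
bottom flange | 5720.00 | 130.00 | 11.00 | 743600.00 | 62920.00
web | 1680.00 | 130.00 | 82.00 | 218400.00 | 137760.00
top flange | 4400.00 | 130.00 | 153.00 | 572000.00 | 673200.00
Σ | 11800.00 |  |  | 1534000.00 | 873880.00
x̄ = 1534000.00 / 11800.00 = 130.00 in
ȳ = 873880.00 / 11800.00 = 74.06 in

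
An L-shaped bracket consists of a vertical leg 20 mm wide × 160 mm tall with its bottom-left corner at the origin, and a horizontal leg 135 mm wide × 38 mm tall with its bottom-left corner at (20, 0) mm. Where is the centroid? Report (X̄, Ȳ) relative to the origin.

X̄ = 57.73 mm, Ȳ = 42.43 mm

vertical leg: A = 20 × 160 = 3200.00, centroid at (10.00, 80.00).
horizontal leg: A = 135 × 38 = 5130.00, centroid at (87.50, 19.00).
ΣA = 8330.00 mm², ΣAX̄ = 480875.00 mm³, ΣAȲ = 353470.00 mm³.
X̄ = 480875.00/8330.00 = 57.73 mm; Ȳ = 353470.00/8330.00 = 42.43 mm.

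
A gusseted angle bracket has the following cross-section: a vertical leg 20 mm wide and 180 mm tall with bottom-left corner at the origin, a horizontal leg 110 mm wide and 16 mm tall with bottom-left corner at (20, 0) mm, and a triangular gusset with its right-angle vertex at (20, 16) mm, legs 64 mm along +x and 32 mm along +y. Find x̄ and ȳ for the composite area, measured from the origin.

x̄ = 32.95 mm, ȳ = 57.23 mm

vertical leg: A = 20 × 180 = 3600.00, centroid at (10.00, 90.00).
horizontal leg: A = 110 × 16 = 1760.00, centroid at (75.00, 8.00).
gusset: A = ½·64·32 = 1024.00, centroid at (41.33, 26.67).
ΣA = 6384.00 mm²
ΣAx̄ = (3600.00)(10.00) + (1760.00)(75.00) + (1024.00)(41.33) = 210325.33 mm³
ΣAȳ = (3600.00)(90.00) + (1760.00)(8.00) + (1024.00)(26.67) = 365386.67 mm³
x̄ = 210325.33 / 6384.00 = 32.95 mm
ȳ = 365386.67 / 6384.00 = 57.23 mm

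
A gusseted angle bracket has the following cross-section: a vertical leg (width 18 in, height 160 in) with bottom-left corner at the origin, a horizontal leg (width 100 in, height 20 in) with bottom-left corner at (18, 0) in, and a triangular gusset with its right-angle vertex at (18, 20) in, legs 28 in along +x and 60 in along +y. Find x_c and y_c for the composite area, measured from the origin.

x_c = 32.32 in, y_c = 49.65 in

Part | A | x̄ᵢ | ȳᵢ | A·x̄ᵢ | A·ȳᵢ
vertical leg | 2880.00 | 9.00 | 80.00 | 25920.00 | 230400.00
horizontal leg | 2000.00 | 68.00 | 10.00 | 136000.00 | 20000.00
gusset | 840.00 | 27.33 | 40.00 | 22960.00 | 33600.00
Σ | 5720.00 |  |  | 184880.00 | 284000.00
x_c = 184880.00 / 5720.00 = 32.32 in
y_c = 284000.00 / 5720.00 = 49.65 in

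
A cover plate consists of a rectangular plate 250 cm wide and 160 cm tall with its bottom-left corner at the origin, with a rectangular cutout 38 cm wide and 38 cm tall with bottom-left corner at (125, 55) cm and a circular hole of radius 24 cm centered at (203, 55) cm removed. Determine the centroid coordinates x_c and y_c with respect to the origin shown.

x_c = 120.41 cm, y_c = 81.47 cm

plate: A = 250 × 160 = 40000.00, centroid at (125.00, 80.00).
hole 1: A = −(38 × 38) = -1444.00, centroid at (144.00, 74.00).
hole 2: A = −π·24² = -1809.56, centroid at (203.00, 55.00).
ΣA = 36746.44 cm², ΣAx_c = 4424723.85 cm³, ΣAy_c = 2993618.34 cm³.
x_c = 4424723.85/36746.44 = 120.41 cm; y_c = 2993618.34/36746.44 = 81.47 cm.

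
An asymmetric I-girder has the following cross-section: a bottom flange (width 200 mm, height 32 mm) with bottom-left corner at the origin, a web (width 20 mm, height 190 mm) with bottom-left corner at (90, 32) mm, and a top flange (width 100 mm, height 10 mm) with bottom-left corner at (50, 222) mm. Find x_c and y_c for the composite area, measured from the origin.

x_c = 100.00 mm, y_c = 72.50 mm

bottom flange: A = 200 × 32 = 6400.00, centroid at (100.00, 16.00).
web: A = 20 × 190 = 3800.00, centroid at (100.00, 127.00).
top flange: A = 100 × 10 = 1000.00, centroid at (100.00, 227.00).
ΣA = 11200.00 mm²
ΣAx_c = (6400.00)(100.00) + (3800.00)(100.00) + (1000.00)(100.00) = 1120000.00 mm³
ΣAy_c = (6400.00)(16.00) + (3800.00)(127.00) + (1000.00)(227.00) = 812000.00 mm³
x_c = 1120000.00 / 11200.00 = 100.00 mm
y_c = 812000.00 / 11200.00 = 72.50 mm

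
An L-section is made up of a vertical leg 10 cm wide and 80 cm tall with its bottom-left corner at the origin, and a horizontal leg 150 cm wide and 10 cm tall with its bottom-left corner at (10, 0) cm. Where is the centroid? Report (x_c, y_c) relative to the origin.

x_c = 57.17 cm, y_c = 17.17 cm

vertical leg: A = 10 × 80 = 800.00, centroid at (5.00, 40.00).
horizontal leg: A = 150 × 10 = 1500.00, centroid at (85.00, 5.00).
ΣA = 2300.00 cm², ΣAx_c = 131500.00 cm³, ΣAy_c = 39500.00 cm³.
x_c = 131500.00/2300.00 = 57.17 cm; y_c = 39500.00/2300.00 = 17.17 cm.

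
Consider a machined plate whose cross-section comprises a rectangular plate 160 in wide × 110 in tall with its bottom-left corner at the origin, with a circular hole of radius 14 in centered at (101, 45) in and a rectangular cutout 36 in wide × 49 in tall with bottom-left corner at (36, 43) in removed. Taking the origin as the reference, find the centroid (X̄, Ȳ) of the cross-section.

X̄ = 82.16 in, Ȳ = 53.96 in

Part | A | x̄ᵢ | ȳᵢ | A·x̄ᵢ | A·ȳᵢ
plate | 17600.00 | 80.00 | 55.00 | 1408000.00 | 968000.00
hole 1 | -615.75 | 101.00 | 45.00 | -62190.97 | -27708.85
hole 2 | -1764.00 | 54.00 | 67.50 | -95256.00 | -119070.00
Σ | 15220.25 |  |  | 1250553.03 | 821221.15
X̄ = 1250553.03 / 15220.25 = 82.16 in
Ȳ = 821221.15 / 15220.25 = 53.96 in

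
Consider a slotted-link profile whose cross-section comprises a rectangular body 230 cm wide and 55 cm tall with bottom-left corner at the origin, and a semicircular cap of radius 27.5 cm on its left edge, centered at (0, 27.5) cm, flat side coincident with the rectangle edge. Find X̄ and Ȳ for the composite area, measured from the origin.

X̄ = 104.13 cm, Ȳ = 27.50 cm

rectangular body: A = 230 × 55 = 12650.00, centroid at (115.00, 27.50).
semicircular end: A = ½π·27.5² = 1187.91, centroid at (-11.67, 27.50).
ΣA = 13837.91 cm², ΣAX̄ = 1440885.42 cm³, ΣAȲ = 380542.65 cm³.
X̄ = 1440885.42/13837.91 = 104.13 cm; Ȳ = 380542.65/13837.91 = 27.50 cm.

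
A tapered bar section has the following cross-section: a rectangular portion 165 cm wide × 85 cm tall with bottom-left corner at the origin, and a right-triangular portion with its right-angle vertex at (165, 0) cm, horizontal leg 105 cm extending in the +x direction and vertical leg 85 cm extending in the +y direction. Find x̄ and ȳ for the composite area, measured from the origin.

x̄ = 110.86 cm, ȳ = 39.08 cm

Part | A | x̄ᵢ | ȳᵢ | A·x̄ᵢ | A·ȳᵢ
rectangular portion | 14025.00 | 82.50 | 42.50 | 1157062.50 | 596062.50
triangular portion | 4462.50 | 200.00 | 28.33 | 892500.00 | 126437.50
Σ | 18487.50 |  |  | 2049562.50 | 722500.00
x̄ = 2049562.50 / 18487.50 = 110.86 cm
ȳ = 722500.00 / 18487.50 = 39.08 cm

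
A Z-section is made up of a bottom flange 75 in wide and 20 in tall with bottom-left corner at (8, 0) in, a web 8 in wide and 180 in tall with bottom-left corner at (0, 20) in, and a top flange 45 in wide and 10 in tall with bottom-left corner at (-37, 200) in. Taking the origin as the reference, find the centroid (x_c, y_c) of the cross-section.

x_c = 19.91 in, y_c = 78.36 in

Part | A | x̄ᵢ | ȳᵢ | A·x̄ᵢ | A·ȳᵢ
bottom flange | 1500.00 | 45.50 | 10.00 | 68250.00 | 15000.00
web | 1440.00 | 4.00 | 110.00 | 5760.00 | 158400.00
top flange | 450.00 | -14.50 | 205.00 | -6525.00 | 92250.00
Σ | 3390.00 |  |  | 67485.00 | 265650.00
x_c = 67485.00 / 3390.00 = 19.91 in
y_c = 265650.00 / 3390.00 = 78.36 in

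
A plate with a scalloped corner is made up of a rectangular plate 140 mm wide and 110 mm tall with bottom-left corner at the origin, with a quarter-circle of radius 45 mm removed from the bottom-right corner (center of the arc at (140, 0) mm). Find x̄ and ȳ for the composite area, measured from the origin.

x̄ = 64.14 mm, ȳ = 59.13 mm

plate: A = 140 × 110 = 15400.00, centroid at (70.00, 55.00).
removed quarter-circle: A = −¼π·45² = -1590.43, centroid at (120.90, 19.10).
ΣA = 13809.57 mm²
ΣAx̄ = (15400.00)(70.00) + (-1590.43)(120.90) = 885714.62 mm³
ΣAȳ = (15400.00)(55.00) + (-1590.43)(19.10) = 816625.00 mm³
x̄ = 885714.62 / 13809.57 = 64.14 mm
ȳ = 816625.00 / 13809.57 = 59.13 mm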